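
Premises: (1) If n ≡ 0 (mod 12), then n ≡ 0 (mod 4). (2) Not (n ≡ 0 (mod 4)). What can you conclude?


Modus tollens: from (P → Q) and ¬Q, infer ¬P.
Q = 'n ≡ 0 (mod 4)' is denied; since P → Q, P must also fail.

Not (n ≡ 0 (mod 12)).


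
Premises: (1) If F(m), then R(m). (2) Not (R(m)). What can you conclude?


Modus tollens: from (P → Q) and ¬Q, infer ¬P.
Q = 'R(m)' is denied; since P → Q, P must also fail.

Not (F(m)).


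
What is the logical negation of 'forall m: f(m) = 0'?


¬(forall x: φ) = exists x: ¬φ, and ¬(exists x: φ) = forall x: ¬φ.
Apply to the universal statement.

exists m: ~(f(m) = 0)


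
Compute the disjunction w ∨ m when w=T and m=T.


Disjunction is false only when both operands are false.
Substitute: w=T, m=T.
T ∨ T evaluates to T.

T


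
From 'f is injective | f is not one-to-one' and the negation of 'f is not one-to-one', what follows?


Disjunctive syllogism: from (P ∨ Q) and ¬P, infer Q.
One disjunct, 'f is not one-to-one', is ruled out; the other must hold.

f is injective


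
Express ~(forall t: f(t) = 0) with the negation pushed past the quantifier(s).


¬(forall x: φ) = exists x: ¬φ, and ¬(exists x: φ) = forall x: ¬φ.
Apply to the universal statement.

exists t: ~(f(t) = 0)


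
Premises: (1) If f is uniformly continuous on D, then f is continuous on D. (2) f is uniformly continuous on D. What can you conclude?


Modus ponens: from (P → Q) and P, infer Q.
P = 'f is uniformly continuous on D' is asserted, and P → Q holds, so Q follows.

f is continuous on D.


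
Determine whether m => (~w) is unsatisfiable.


Truth table over {m, w}:
m | w | φ
---------
False | False | True
True | False | True
False | True | True
True | True | False
Satisfying assignment at row 1: m=False, w=False gives True.

No, it is not a contradiction.


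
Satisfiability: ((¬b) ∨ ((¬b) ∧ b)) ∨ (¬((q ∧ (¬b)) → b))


Search for a satisfying assignment over {b, q}.
Try b=F, q=F: the formula evaluates to T.
A satisfying assignment exists.

Satisfiable.


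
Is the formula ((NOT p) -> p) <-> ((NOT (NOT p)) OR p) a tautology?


Build the truth table over {p}:
p | φ
-----
F | T
T | T
Every row evaluates to true.

Yes, it is a tautology.


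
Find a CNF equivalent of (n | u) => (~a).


Step 1: Rewrite as ¬(n ∨ u) ∨ (¬a) = (¬n ∧ ¬u) ∨ (¬a).
Step 2: Distribute ∨ over ∧.

((~n) | (~a)) & ((~u) | (~a))


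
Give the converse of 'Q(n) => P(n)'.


The converse of (P → Q) is (Q → P). It is not in general equivalent to the original.
Here P = 'Q(n)' and Q = 'P(n)'.

If P(n), then Q(n).


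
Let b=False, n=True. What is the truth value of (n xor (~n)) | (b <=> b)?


Substitute b=False, n=True:
~n = False
n xor (~n) = True xor False = True
b <=> b = False <=> False = True
(n xor (~n)) | (b <=> b) = True | True = True

True


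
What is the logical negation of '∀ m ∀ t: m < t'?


Negation flips each quantifier (∀↔∃) and negates the inner predicate.
¬(∀ m ∀ t: φ) = ∃ m ∃ t: ¬φ.

∃ m ∃ t: ¬(m < t)


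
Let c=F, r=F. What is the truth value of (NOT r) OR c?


Substitute c=F, r=F:
NOT r = T
(NOT r) OR c = T OR F = T

T


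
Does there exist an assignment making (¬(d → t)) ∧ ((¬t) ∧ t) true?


Check all 4 assignments over {d, t}:
d | t | φ
---------
F | F | F
T | F | F
F | T | F
T | T | F
No assignment makes the formula true.

Unsatisfiable.


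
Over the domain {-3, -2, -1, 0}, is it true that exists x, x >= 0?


Evaluate the predicate on each element: -3:False, -2:False, -1:False, 0:True.
Witness x = 0 satisfies the predicate.

True


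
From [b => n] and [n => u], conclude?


Hypothetical syllogism: from (P → Q) and (Q → R), infer (P → R).
Chain the two implications through the shared middle term 'n'.

b => u


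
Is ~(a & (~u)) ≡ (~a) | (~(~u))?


Compare truth tables:
a | u | φ | ψ
-------------
False | False | True | True
True | False | False | False
False | True | True | True
True | True | True | True
The columns φ and ψ agree on every row.

Yes, they are logically equivalent.


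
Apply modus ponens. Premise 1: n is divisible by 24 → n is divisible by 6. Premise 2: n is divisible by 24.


Modus ponens: from (P → Q) and P, infer Q.
P = 'n is divisible by 24' is asserted, and P → Q holds, so Q follows.

n is divisible by 6.


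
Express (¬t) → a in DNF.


Step 1: Rewrite (¬t) → a as ¬(¬t) ∨ a.
Step 2: Eliminate any double negations (¬¬X = X).

t ∨ a


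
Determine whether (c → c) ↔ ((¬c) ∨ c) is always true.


Build the truth table over {c}:
c | φ
-----
F | T
T | T
Every row evaluates to true.

Yes, it is a tautology.


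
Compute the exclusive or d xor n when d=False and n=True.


Exclusive or is true when exactly one operand is true.
Substitute: d=False, n=True.
False xor True evaluates to True.

True


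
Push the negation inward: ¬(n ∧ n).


De Morgan: the negation of a conjunction is the disjunction of the negations.
Distribute ¬ across ∧, flipping it to ∨, and negate each literal.

(¬n) ∨ (¬n)


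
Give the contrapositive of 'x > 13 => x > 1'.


The contrapositive of (P → Q) is (¬Q → ¬P); it is logically equivalent to the original.
Here P = 'x > 13' and Q = 'x > 1'.

If not (x > 1), then not (x > 13).


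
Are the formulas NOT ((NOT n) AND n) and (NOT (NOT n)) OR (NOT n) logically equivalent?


Compare truth tables:
n | φ | ψ
---------
F | T | T
T | T | T
The columns φ and ψ agree on every row.

Yes, they are logically equivalent.


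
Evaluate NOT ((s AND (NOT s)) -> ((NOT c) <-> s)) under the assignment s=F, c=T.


Substitute s=F, c=T:
NOT s = T
s AND (NOT s) = F AND T = F
NOT c = F
(NOT c) <-> s = F <-> F = T
(s AND (NOT s)) -> ((NOT c) <-> s) = F -> T = T
NOT ((s AND (NOT s)) -> ((NOT c) <-> s)) = F

F


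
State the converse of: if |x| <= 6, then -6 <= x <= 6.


The converse of (P → Q) is (Q → P). It is not in general equivalent to the original.
Here P = '|x| <= 6' and Q = '-6 <= x <= 6'.

If -6 <= x <= 6, then |x| <= 6.


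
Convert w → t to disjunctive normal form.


Step 1: Rewrite w → t as ¬w ∨ t.

(¬w) ∨ t


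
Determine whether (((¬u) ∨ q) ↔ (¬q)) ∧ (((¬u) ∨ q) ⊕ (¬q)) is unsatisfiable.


Truth table over {q, u}:
q | u | φ
---------
F | F | F
T | F | F
F | T | F
T | T | F
Every row is false.

Yes, it is a contradiction.


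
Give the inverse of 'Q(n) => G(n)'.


The inverse of (P → Q) is (¬P → ¬Q). It is equivalent to the converse, not to the original.
Here P = 'Q(n)' and Q = 'G(n)'.

If not (Q(n)), then not (G(n)).


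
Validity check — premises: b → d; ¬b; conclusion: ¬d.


This is denying the antecedent (fallacy). There exist truth assignments where the premises are all true but the conclusion is false.

Invalid.


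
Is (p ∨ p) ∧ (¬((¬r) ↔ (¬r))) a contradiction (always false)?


Truth table over {p, r}:
p | r | φ
---------
F | F | F
T | F | F
F | T | F
T | T | F
Every row is false.

Yes, it is a contradiction.


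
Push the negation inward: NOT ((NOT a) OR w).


De Morgan: the negation of a disjunction is the conjunction of the negations.
Distribute NOT across OR, flipping it to AND, and negate each literal.

a AND (NOT w)


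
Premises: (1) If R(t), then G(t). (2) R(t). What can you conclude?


Modus ponens: from (P → Q) and P, infer Q.
P = 'R(t)' is asserted, and P → Q holds, so Q follows.

G(t).


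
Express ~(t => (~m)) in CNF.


Step 1: Rewrite t → (¬m) as ¬t ∨ (¬m).
Step 2: Negate: ¬(¬t ∨ (¬m)) = t ∧ ¬(¬m) (De Morgan + double negation).
Step 3: Eliminate any double negations (¬¬X = X).

t & m


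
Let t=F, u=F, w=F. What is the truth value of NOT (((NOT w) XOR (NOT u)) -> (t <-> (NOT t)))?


Substitute t=F, u=F, w=F:
NOT w = T
NOT u = T
(NOT w) XOR (NOT u) = T XOR T = F
NOT t = T
t <-> (NOT t) = F <-> T = F
((NOT w) XOR (NOT u)) -> (t <-> (NOT t)) = F -> F = T
NOT (((NOT w) XOR (NOT u)) -> (t <-> (NOT t))) = F

F


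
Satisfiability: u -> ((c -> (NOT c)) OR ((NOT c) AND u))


Search for a satisfying assignment over {c, u}.
Try c=F, u=F: the formula evaluates to T.
A satisfying assignment exists.

Satisfiable.


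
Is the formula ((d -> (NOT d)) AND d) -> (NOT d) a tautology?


Build the truth table over {d}:
d | φ
-----
F | T
T | T
Every row evaluates to true.

Yes, it is a tautology.


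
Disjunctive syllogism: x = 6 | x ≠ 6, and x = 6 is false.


Disjunctive syllogism: from (P ∨ Q) and ¬P, infer Q.
One disjunct, 'x = 6', is ruled out; the other must hold.

x ≠ 6


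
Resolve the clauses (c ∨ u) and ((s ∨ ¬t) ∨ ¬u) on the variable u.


The clauses contain complementary literals u and ¬u.
Resolution eliminates this pair and disjoins the remaining literals (merging duplicates).

((c ∨ ¬t) ∨ s)


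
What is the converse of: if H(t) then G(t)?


The converse of (P → Q) is (Q → P). It is not in general equivalent to the original.
Here P = 'H(t)' and Q = 'G(t)'.

If G(t), then H(t).


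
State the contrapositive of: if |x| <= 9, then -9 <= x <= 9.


The contrapositive of (P → Q) is (¬Q → ¬P); it is logically equivalent to the original.
Here P = '|x| <= 9' and Q = '-9 <= x <= 9'.

If not (-9 <= x <= 9), then not (|x| <= 9).


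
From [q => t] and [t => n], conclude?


Hypothetical syllogism: from (P → Q) and (Q → R), infer (P → R).
Chain the two implications through the shared middle term 't'.

q => n


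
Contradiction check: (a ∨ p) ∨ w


Truth table over {a, p, w}:
a | p | w | φ
-------------
F | F | F | F
T | F | F | T
F | T | F | T
T | T | F | T
F | F | T | T
T | F | T | T
F | T | T | T
T | T | T | T
Satisfying assignment at row 2: a=T, p=F, w=F gives T.

No, it is not a contradiction.


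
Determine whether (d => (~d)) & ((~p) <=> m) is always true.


Build the truth table over {d, m, p}:
d | m | p | φ
-------------
False | False | False | False
True | False | False | False
False | True | False | True
True | True | False | False
False | False | True | True
True | False | True | False
False | True | True | False
True | True | True | False
Counterexample at row 1: with d=False, m=False, p=False, the formula is False.

No, it is not a tautology.


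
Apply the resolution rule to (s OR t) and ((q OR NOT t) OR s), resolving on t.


The clauses contain complementary literals t and NOTt.
Resolution eliminates this pair and disjoins the remaining literals (merging duplicates).

(s OR q)


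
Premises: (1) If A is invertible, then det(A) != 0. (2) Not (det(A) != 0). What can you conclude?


Modus tollens: from (P → Q) and ¬Q, infer ¬P.
Q = 'det(A) != 0' is denied; since P → Q, P must also fail.

Not (A is invertible).


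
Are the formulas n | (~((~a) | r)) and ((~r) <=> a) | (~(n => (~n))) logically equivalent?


Compare truth tables:
a | n | r | φ | ψ
-----------------
False | False | False | False | False
True | False | False | True | True
False | True | False | True | True
True | True | False | True | True
False | False | True | False | True
True | False | True | False | False
False | True | True | True | True
True | True | True | True | True
They differ at row 5 (a=False, n=False, r=True): φ=False but ψ=True.

No, they are not logically equivalent.


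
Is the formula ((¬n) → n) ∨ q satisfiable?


Search for a satisfying assignment over {n, q}.
Try n=T, q=F: the formula evaluates to T.
A satisfying assignment exists.

Satisfiable.


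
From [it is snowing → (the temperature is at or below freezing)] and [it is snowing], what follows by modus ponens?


Modus ponens: from (P → Q) and P, infer Q.
P = 'it is snowing' is asserted, and P → Q holds, so Q follows.

(the temperature is at or below freezing).


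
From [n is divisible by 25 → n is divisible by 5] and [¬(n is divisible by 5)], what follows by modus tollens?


Modus tollens: from (P → Q) and ¬Q, infer ¬P.
Q = 'n is divisible by 5' is denied; since P → Q, P must also fail.

Not (n is divisible by 25).


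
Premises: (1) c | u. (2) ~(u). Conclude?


Disjunctive syllogism: from (P ∨ Q) and ¬P, infer Q.
One disjunct, 'u', is ruled out; the other must hold.

c


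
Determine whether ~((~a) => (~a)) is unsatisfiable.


Truth table over {a}:
a | φ
-----
False | False
True | False
Every row is false.

Yes, it is a contradiction.


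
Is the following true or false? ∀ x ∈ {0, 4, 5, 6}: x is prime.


Evaluate the predicate on each element: 0:F, 4:F, 5:T, 6:F.
Counterexample x = 0 fails the predicate.

F


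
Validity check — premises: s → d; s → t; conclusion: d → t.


This is (no valid rule). There exist truth assignments where the premises are all true but the conclusion is false.

Invalid.


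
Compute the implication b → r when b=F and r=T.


Implication is false only when antecedent is true and consequent is false.
Substitute: b=F, r=T.
F → T evaluates to T.

T


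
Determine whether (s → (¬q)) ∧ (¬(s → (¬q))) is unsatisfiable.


Truth table over {q, s}:
q | s | φ
---------
F | F | F
T | F | F
F | T | F
T | T | F
Every row is false.

Yes, it is a contradiction.


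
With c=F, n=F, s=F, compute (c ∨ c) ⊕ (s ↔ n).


Substitute c=F, n=F, s=F:
c ∨ c = F ∨ F = F
s ↔ n = F ↔ F = T
(c ∨ c) ⊕ (s ↔ n) = F ⊕ T = T

T


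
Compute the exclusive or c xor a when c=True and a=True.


Exclusive or is true when exactly one operand is true.
Substitute: c=True, a=True.
True xor True evaluates to False.

False


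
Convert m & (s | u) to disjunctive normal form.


Step 1: Distribute ∧ over ∨: m ∧ (s ∨ u) = (m ∧ s) ∨ (m ∧ u).

(m & s) | (m & u)


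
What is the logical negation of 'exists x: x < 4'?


¬(forall x: φ) = exists x: ¬φ, and ¬(exists x: φ) = forall x: ¬φ.
Apply to the existential statement.

forall x: ~(x < 4)


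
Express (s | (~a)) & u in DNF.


Step 1: Distribute ∧ over ∨: (s ∨ (¬a)) ∧ u = (s ∧ u) ∨ ((¬a) ∧ u).

(s & u) | ((~a) & u)


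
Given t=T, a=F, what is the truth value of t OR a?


Disjunction is false only when both operands are false.
Substitute: t=T, a=F.
T OR F evaluates to T.

T


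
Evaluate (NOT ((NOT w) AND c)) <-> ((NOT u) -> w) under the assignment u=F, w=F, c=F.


Substitute u=F, w=F, c=F:
NOT w = T
(NOT w) AND c = T AND F = F
NOT ((NOT w) AND c) = T
NOT u = T
(NOT u) -> w = T -> F = F
(NOT ((NOT w) AND c)) <-> ((NOT u) -> w) = T <-> F = F

F


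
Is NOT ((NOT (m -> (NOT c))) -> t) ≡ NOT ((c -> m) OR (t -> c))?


Compare truth tables:
c | m | t | φ | ψ
-----------------
F | F | F | F | F
T | F | F | F | F
F | T | F | F | F
T | T | F | T | F
F | F | T | F | F
T | F | T | F | F
F | T | T | F | F
T | T | T | F | F
They differ at row 4 (c=T, m=T, t=F): φ=T but ψ=F.

No, they are not logically equivalent.


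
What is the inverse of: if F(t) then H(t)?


The inverse of (P → Q) is (¬P → ¬Q). It is equivalent to the converse, not to the original.
Here P = 'F(t)' and Q = 'H(t)'.

If not (F(t)), then not (H(t)).


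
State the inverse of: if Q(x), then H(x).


The inverse of (P → Q) is (¬P → ¬Q). It is equivalent to the converse, not to the original.
Here P = 'Q(x)' and Q = 'H(x)'.

If not (Q(x)), then not (H(x)).


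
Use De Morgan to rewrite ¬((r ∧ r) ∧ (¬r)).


De Morgan: the negation of a conjunction is the disjunction of the negations.
Distribute ¬ across ∧, flipping it to ∨, and negate each literal.

((¬r) ∨ (¬r)) ∨ r


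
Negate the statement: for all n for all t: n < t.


Negation flips each quantifier (∀↔∃) and negates the inner predicate.
¬(for all n for all t: φ) = there exists n there exists t: ¬φ.

there exists n there exists t: NOT(n < t)


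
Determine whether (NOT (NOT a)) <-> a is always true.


Build the truth table over {a}:
a | φ
-----
F | T
T | T
Every row evaluates to true.

Yes, it is a tautology.


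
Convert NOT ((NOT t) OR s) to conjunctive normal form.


Step 1: Apply De Morgan: ¬((¬t) ∨ s) = ¬(¬t) ∧ ¬s.
Step 2: Eliminate any double negations (¬¬X = X).

t AND (NOT s)


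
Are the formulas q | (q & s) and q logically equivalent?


Compare truth tables:
q | s | φ | ψ
-------------
False | False | False | False
True | False | True | True
False | True | False | False
True | True | True | True
The columns φ and ψ agree on every row.

Yes, they are logically equivalent.


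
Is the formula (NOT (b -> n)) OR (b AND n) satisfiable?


Search for a satisfying assignment over {b, n}.
Try b=T, n=F: the formula evaluates to T.
A satisfying assignment exists.

Satisfiable.


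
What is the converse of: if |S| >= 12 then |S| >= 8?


The converse of (P → Q) is (Q → P). It is not in general equivalent to the original.
Here P = '|S| >= 12' and Q = '|S| >= 8'.

If |S| >= 8, then |S| >= 12.


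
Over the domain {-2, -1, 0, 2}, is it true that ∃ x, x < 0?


Evaluate the predicate on each element: -2:T, -1:T, 0:F, 2:F.
Witness x = -2 satisfies the predicate.

T


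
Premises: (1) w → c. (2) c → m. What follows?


Hypothetical syllogism: from (P → Q) and (Q → R), infer (P → R).
Chain the two implications through the shared middle term 'c'.

w → m


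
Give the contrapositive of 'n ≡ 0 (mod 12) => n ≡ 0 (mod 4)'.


The contrapositive of (P → Q) is (¬Q → ¬P); it is logically equivalent to the original.
Here P = 'n ≡ 0 (mod 12)' and Q = 'n ≡ 0 (mod 4)'.

If not (n ≡ 0 (mod 4)), then not (n ≡ 0 (mod 12)).


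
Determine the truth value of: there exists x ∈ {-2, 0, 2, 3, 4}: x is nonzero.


Evaluate the predicate on each element: -2:T, 0:F, 2:T, 3:T, 4:T.
Witness x = -2 satisfies the predicate.

T


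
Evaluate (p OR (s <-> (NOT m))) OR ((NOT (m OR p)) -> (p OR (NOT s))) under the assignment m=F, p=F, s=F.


Substitute m=F, p=F, s=F:
NOT m = T
s <-> (NOT m) = F <-> T = F
p OR (s <-> (NOT m)) = F OR F = F
m OR p = F OR F = F
NOT (m OR p) = T
NOT s = T
p OR (NOT s) = F OR T = T
(NOT (m OR p)) -> (p OR (NOT s)) = T -> T = T
(p OR (s <-> (NOT m))) OR ((NOT (m OR p)) -> (p OR (NOT s))) = F OR T = T

T


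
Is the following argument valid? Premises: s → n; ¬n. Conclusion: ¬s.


This matches the form of modus tollens: the conclusion follows in every model of the premises.

Valid.


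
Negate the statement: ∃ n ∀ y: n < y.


Negation flips each quantifier (∀↔∃) and negates the inner predicate.
¬(∃ n ∀ y: φ) = ∀ n ∃ y: ¬φ.

∀ n ∃ y: ¬(n < y)


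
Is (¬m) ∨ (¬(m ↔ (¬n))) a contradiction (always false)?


Truth table over {m, n}:
m | n | φ
---------
F | F | T
T | F | F
F | T | T
T | T | T
Satisfying assignment at row 1: m=F, n=F gives T.

No, it is not a contradiction.


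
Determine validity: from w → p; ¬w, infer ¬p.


This is denying the antecedent (fallacy). There exist truth assignments where the premises are all true but the conclusion is false.

Invalid.


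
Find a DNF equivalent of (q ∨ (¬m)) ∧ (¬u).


Step 1: Distribute ∧ over ∨: (q ∨ (¬m)) ∧ (¬u) = (q ∧ (¬u)) ∨ ((¬m) ∧ (¬u)).

(q ∧ (¬u)) ∨ ((¬m) ∧ (¬u))


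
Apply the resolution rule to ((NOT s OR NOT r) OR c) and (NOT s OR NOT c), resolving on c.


The clauses contain complementary literals c and NOTc.
Resolution eliminates this pair and disjoins the remaining literals (merging duplicates).

(NOT r OR NOT s)


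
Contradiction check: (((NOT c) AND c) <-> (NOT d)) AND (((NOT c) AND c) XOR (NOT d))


Truth table over {c, d}:
c | d | φ
---------
F | F | F
T | F | F
F | T | F
T | T | F
Every row is false.

Yes, it is a contradiction.


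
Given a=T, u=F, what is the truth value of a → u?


Implication is false only when antecedent is true and consequent is false.
Substitute: a=T, u=F.
T → F evaluates to F.

F


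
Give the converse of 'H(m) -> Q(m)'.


The converse of (P → Q) is (Q → P). It is not in general equivalent to the original.
Here P = 'H(m)' and Q = 'Q(m)'.

If Q(m), then H(m).


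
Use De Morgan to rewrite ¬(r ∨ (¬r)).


De Morgan: the negation of a disjunction is the conjunction of the negations.
Distribute ¬ across ∨, flipping it to ∧, and negate each literal.

(¬r) ∧ r


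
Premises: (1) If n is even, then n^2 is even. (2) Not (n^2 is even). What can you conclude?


Modus tollens: from (P → Q) and ¬Q, infer ¬P.
Q = 'n^2 is even' is denied; since P → Q, P must also fail.

Not (n is even).


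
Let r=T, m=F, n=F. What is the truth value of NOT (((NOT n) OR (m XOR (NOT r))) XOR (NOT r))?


Substitute r=T, m=F, n=F:
NOT n = T
NOT r = F
m XOR (NOT r) = F XOR F = F
(NOT n) OR (m XOR (NOT r)) = T OR F = T
NOT r = F
((NOT n) OR (m XOR (NOT r))) XOR (NOT r) = T XOR F = T
NOT (((NOT n) OR (m XOR (NOT r))) XOR (NOT r)) = F

F


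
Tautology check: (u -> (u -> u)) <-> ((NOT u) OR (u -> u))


Build the truth table over {u}:
u | φ
-----
F | T
T | T
Every row evaluates to true.

Yes, it is a tautology.


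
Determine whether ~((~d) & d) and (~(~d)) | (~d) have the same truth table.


Compare truth tables:
d | φ | ψ
---------
False | True | True
True | True | True
The columns φ and ψ agree on every row.

Yes, they are logically equivalent.


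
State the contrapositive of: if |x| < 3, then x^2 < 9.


The contrapositive of (P → Q) is (¬Q → ¬P); it is logically equivalent to the original.
Here P = '|x| < 3' and Q = 'x^2 < 9'.

If not (x^2 < 9), then not (|x| < 3).


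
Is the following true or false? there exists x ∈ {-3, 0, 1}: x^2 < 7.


Evaluate the predicate on each element: -3:F, 0:T, 1:T.
Witness x = 0 satisfies the predicate.

T


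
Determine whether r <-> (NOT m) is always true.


Build the truth table over {m, r}:
m | r | φ
---------
F | F | F
T | F | T
F | T | T
T | T | F
Counterexample at row 1: with m=F, r=F, the formula is F.

No, it is not a tautology.


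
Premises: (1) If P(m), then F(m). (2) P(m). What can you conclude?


Modus ponens: from (P → Q) and P, infer Q.
P = 'P(m)' is asserted, and P → Q holds, so Q follows.

F(m).


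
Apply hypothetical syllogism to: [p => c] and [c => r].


Hypothetical syllogism: from (P → Q) and (Q → R), infer (P → R).
Chain the two implications through the shared middle term 'c'.

p => r


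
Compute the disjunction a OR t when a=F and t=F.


Disjunction is false only when both operands are false.
Substitute: a=F, t=F.
F OR F evaluates to F.

F


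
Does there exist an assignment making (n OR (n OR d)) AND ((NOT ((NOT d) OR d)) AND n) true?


Check all 4 assignments over {d, n}:
d | n | φ
---------
F | F | F
T | F | F
F | T | F
T | T | F
No assignment makes the formula true.

Unsatisfiable.


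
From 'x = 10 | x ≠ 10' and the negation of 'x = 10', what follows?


Disjunctive syllogism: from (P ∨ Q) and ¬P, infer Q.
One disjunct, 'x = 10', is ruled out; the other must hold.

x ≠ 10


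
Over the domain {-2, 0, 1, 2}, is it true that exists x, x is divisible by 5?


Evaluate the predicate on each element: -2:False, 0:True, 1:False, 2:False.
Witness x = 0 satisfies the predicate.

True


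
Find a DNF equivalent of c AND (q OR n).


Step 1: Distribute ∧ over ∨: c ∧ (q ∨ n) = (c ∧ q) ∨ (c ∧ n).

(c AND q) OR (c AND n)


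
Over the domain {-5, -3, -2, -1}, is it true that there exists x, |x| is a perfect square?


Evaluate the predicate on each element: -5:F, -3:F, -2:F, -1:T.
Witness x = -1 satisfies the predicate.

T


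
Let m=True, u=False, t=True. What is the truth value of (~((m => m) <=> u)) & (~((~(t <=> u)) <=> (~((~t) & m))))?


Substitute m=True, u=False, t=True:
… (earlier sub-steps elided)
(m => m) <=> u = True <=> False = False
~((m => m) <=> u) = True
t <=> u = True <=> False = False
~(t <=> u) = True
~t = False
(~t) & m = False & True = False
~((~t) & m) = True
(~(t <=> u)) <=> (~((~t) & m)) = True <=> True = True
~((~(t <=> u)) <=> (~((~t) & m))) = False
(~((m => m) <=> u)) & (~((~(t <=> u)) <=> (~((~t) & m)))) = True & False = False

False


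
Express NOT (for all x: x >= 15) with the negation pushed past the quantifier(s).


¬(for all x: φ) = there exists x: ¬φ, and ¬(there exists x: φ) = for all x: ¬φ.
Apply to the universal statement.

there exists x: NOT(x >= 15)


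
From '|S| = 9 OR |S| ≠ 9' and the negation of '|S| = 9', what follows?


Disjunctive syllogism: from (P ∨ Q) and ¬P, infer Q.
One disjunct, '|S| = 9', is ruled out; the other must hold.

|S| ≠ 9


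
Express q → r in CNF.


Step 1: Rewrite q → r as ¬q ∨ r.

(¬q) ∨ r


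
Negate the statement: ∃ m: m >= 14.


¬(∀ x: φ) = ∃ x: ¬φ, and ¬(∃ x: φ) = ∀ x: ¬φ.
Apply to the existential statement.

∀ m: ¬(m >= 14)


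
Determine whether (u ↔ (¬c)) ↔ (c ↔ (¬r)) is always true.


Build the truth table over {c, r, u}:
c | r | u | φ
-------------
F | F | F | T
T | F | F | T
F | T | F | F
T | T | F | F
F | F | T | F
T | F | T | F
F | T | T | T
T | T | T | T
Counterexample at row 3: with c=F, r=T, u=F, the formula is F.

No, it is not a tautology.


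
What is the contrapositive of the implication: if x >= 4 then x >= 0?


The contrapositive of (P → Q) is (¬Q → ¬P); it is logically equivalent to the original.
Here P = 'x >= 4' and Q = 'x >= 0'.

If not (x >= 0), then not (x >= 4).


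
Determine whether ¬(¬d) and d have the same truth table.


Compare truth tables:
d | φ | ψ
---------
F | F | F
T | T | T
The columns φ and ψ agree on every row.

Yes, they are logically equivalent.


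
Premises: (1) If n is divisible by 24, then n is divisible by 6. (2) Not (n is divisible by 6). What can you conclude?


Modus tollens: from (P → Q) and ¬Q, infer ¬P.
Q = 'n is divisible by 6' is denied; since P → Q, P must also fail.

Not (n is divisible by 24).


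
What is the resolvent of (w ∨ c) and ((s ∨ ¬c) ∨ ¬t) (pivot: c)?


The clauses contain complementary literals c and ¬c.
Resolution eliminates this pair and disjoins the remaining literals (merging duplicates).

((w ∨ ¬t) ∨ s)


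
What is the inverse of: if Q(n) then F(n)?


The inverse of (P → Q) is (¬P → ¬Q). It is equivalent to the converse, not to the original.
Here P = 'Q(n)' and Q = 'F(n)'.

If not (Q(n)), then not (F(n)).


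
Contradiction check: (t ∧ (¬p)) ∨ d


Truth table over {d, p, t}:
d | p | t | φ
-------------
F | F | F | F
T | F | F | T
F | T | F | F
T | T | F | T
F | F | T | T
T | F | T | T
F | T | T | F
T | T | T | T
Satisfying assignment at row 2: d=T, p=F, t=F gives T.

No, it is not a contradiction.


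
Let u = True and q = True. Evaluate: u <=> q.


Biconditional is true when both operands have the same truth value.
Substitute: u=True, q=True.
True <=> True evaluates to True.

True


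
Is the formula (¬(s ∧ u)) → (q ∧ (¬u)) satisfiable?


Search for a satisfying assignment over {q, s, u}.
Try q=T, s=F, u=F: the formula evaluates to T.
A satisfying assignment exists.

Satisfiable.


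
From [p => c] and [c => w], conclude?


Hypothetical syllogism: from (P → Q) and (Q → R), infer (P → R).
Chain the two implications through the shared middle term 'c'.

p => w


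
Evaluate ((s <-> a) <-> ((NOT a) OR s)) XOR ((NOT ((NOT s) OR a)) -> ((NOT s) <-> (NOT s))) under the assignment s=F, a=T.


Substitute s=F, a=T:
… (earlier sub-steps elided)
(NOT a) OR s = F OR F = F
(s <-> a) <-> ((NOT a) OR s) = F <-> F = T
NOT s = T
(NOT s) OR a = T OR T = T
NOT ((NOT s) OR a) = F
NOT s = T
NOT s = T
(NOT s) <-> (NOT s) = T <-> T = T
(NOT ((NOT s) OR a)) -> ((NOT s) <-> (NOT s)) = F -> T = T
((s <-> a) <-> ((NOT a) OR s)) XOR ((NOT ((NOT s) OR a)) -> ((NOT s) <-> (NOT s))) = T XOR T = F

F


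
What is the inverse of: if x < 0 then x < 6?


The inverse of (P → Q) is (¬P → ¬Q). It is equivalent to the converse, not to the original.
Here P = 'x < 0' and Q = 'x < 6'.

If not (x < 0), then not (x < 6).


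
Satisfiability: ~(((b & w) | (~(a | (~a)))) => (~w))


Search for a satisfying assignment over {a, b, w}.
Try a=False, b=True, w=True: the formula evaluates to True.
A satisfying assignment exists.

Satisfiable.


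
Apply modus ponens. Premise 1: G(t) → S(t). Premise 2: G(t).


Modus ponens: from (P → Q) and P, infer Q.
P = 'G(t)' is asserted, and P → Q holds, so Q follows.

S(t).


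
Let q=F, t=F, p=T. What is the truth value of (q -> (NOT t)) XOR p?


Substitute q=F, t=F, p=T:
NOT t = T
q -> (NOT t) = F -> T = T
(q -> (NOT t)) XOR p = T XOR T = F

F


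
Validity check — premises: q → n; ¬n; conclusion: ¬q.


This matches the form of modus tollens: the conclusion follows in every model of the premises.

Valid.


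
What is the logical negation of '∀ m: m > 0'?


¬(∀ x: φ) = ∃ x: ¬φ, and ¬(∃ x: φ) = ∀ x: ¬φ.
Apply to the universal statement.

∃ m: ¬(m > 0)


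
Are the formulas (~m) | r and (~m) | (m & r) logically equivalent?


Compare truth tables:
m | r | φ | ψ
-------------
False | False | True | True
True | False | False | False
False | True | True | True
True | True | True | True
The columns φ and ψ agree on every row.

Yes, they are logically equivalent.


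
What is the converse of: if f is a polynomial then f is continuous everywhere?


The converse of (P → Q) is (Q → P). It is not in general equivalent to the original.
Here P = 'f is a polynomial' and Q = 'f is continuous everywhere'.

If f is continuous everywhere, then f is a polynomial.


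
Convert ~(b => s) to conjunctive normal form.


Step 1: Rewrite b → s as ¬b ∨ s.
Step 2: Negate: ¬(¬b ∨ s) = b ∧ ¬s (De Morgan + double negation).

b & (~s)


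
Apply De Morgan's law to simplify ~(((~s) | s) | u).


De Morgan: the negation of a disjunction is the conjunction of the negations.
Distribute ~ across |, flipping it to &, and negate each literal.

(s & (~s)) & (~u)


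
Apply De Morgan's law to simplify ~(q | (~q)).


De Morgan: the negation of a disjunction is the conjunction of the negations.
Distribute ~ across |, flipping it to &, and negate each literal.

(~q) & q


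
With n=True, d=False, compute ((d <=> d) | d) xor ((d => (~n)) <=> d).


Substitute n=True, d=False:
d <=> d = False <=> False = True
(d <=> d) | d = True | False = True
~n = False
d => (~n) = False => False = True
(d => (~n)) <=> d = True <=> False = False
((d <=> d) | d) xor ((d => (~n)) <=> d) = True xor False = True

True


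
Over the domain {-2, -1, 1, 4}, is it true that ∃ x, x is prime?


Evaluate the predicate on each element: -2:F, -1:F, 1:F, 4:F.
No element satisfies the predicate.

F


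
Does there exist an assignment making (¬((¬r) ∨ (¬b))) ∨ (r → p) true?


Search for a satisfying assignment over {b, p, r}.
Try b=F, p=F, r=F: the formula evaluates to T.
A satisfying assignment exists.

Satisfiable.


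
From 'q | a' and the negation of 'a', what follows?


Disjunctive syllogism: from (P ∨ Q) and ¬P, infer Q.
One disjunct, 'a', is ruled out; the other must hold.

q


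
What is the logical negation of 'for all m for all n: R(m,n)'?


Negation flips each quantifier (∀↔∃) and negates the inner predicate.
¬(for all m for all n: φ) = there exists m there exists n: ¬φ.

there exists m there exists n: NOT(R(m,n))


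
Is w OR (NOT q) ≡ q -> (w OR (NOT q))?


Compare truth tables:
q | w | φ | ψ
-------------
F | F | T | T
T | F | F | F
F | T | T | T
T | T | T | T
The columns φ and ψ agree on every row.

Yes, they are logically equivalent.


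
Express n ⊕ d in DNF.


Step 1: n ⊕ d is true exactly when they disagree: (n ∧ ¬d) ∨ (¬n ∧ d).

(n ∧ (¬d)) ∨ ((¬n) ∧ d)


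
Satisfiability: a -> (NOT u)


Search for a satisfying assignment over {a, u}.
Try a=F, u=F: the formula evaluates to T.
A satisfying assignment exists.

Satisfiable.


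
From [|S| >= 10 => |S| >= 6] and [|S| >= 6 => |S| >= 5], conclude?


Hypothetical syllogism: from (P → Q) and (Q → R), infer (P → R).
Chain the two implications through the shared middle term '|S| >= 6'.

|S| >= 10 => |S| >= 5


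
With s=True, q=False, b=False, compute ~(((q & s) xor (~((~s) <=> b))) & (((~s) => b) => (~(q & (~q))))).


Substitute s=True, q=False, b=False:
… (earlier sub-steps elided)
~((~s) <=> b) = False
(q & s) xor (~((~s) <=> b)) = False xor False = False
~s = False
(~s) => b = False => False = True
~q = True
q & (~q) = False & True = False
~(q & (~q)) = True
((~s) => b) => (~(q & (~q))) = True => True = True
((q & s) xor (~((~s) <=> b))) & (((~s) => b) => (~(q & (~q)))) = False & True = False
~(((q & s) xor (~((~s) <=> b))) & (((~s) => b) => (~(q & (~q))))) = True

True


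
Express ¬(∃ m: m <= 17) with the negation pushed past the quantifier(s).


¬(∀ x: φ) = ∃ x: ¬φ, and ¬(∃ x: φ) = ∀ x: ¬φ.
Apply to the existential statement.

∀ m: ¬(m <= 17)


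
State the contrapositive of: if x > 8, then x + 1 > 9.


The contrapositive of (P → Q) is (¬Q → ¬P); it is logically equivalent to the original.
Here P = 'x > 8' and Q = 'x + 1 > 9'.

If not (x + 1 > 9), then not (x > 8).


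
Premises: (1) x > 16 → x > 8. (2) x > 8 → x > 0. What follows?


Hypothetical syllogism: from (P → Q) and (Q → R), infer (P → R).
Chain the two implications through the shared middle term 'x > 8'.

x > 16 → x > 0


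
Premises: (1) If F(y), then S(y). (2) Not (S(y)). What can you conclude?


Modus tollens: from (P → Q) and ¬Q, infer ¬P.
Q = 'S(y)' is denied; since P → Q, P must also fail.

Not (F(y)).


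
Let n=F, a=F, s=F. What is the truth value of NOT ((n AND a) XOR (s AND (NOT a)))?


Substitute n=F, a=F, s=F:
n AND a = F AND F = F
NOT a = T
s AND (NOT a) = F AND T = F
(n AND a) XOR (s AND (NOT a)) = F XOR F = F
NOT ((n AND a) XOR (s AND (NOT a))) = T

T


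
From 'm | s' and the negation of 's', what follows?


Disjunctive syllogism: from (P ∨ Q) and ¬P, infer Q.
One disjunct, 's', is ruled out; the other must hold.

m


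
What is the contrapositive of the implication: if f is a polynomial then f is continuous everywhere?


The contrapositive of (P → Q) is (¬Q → ¬P); it is logically equivalent to the original.
Here P = 'f is a polynomial' and Q = 'f is continuous everywhere'.

If not (f is continuous everywhere), then not (f is a polynomial).


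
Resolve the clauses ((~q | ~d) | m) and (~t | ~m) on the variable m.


The clauses contain complementary literals m and ~m.
Resolution eliminates this pair and disjoins the remaining literals (merging duplicates).

((~d | ~q) | ~t)


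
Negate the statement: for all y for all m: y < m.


Negation flips each quantifier (∀↔∃) and negates the inner predicate.
¬(for all y for all m: φ) = there exists y there exists m: ¬φ.

there exists y there exists m: NOT(y < m)


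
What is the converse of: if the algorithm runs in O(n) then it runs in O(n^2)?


The converse of (P → Q) is (Q → P). It is not in general equivalent to the original.
Here P = 'the algorithm runs in O(n)' and Q = 'it runs in O(n^2)'.

If it runs in O(n^2), then the algorithm runs in O(n).


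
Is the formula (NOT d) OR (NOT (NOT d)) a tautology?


Build the truth table over {d}:
d | φ
-----
F | T
T | T
Every row evaluates to true.

Yes, it is a tautology.


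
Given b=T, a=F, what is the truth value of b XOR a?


Exclusive or is true when exactly one operand is true.
Substitute: b=T, a=F.
T XOR F evaluates to T.

T


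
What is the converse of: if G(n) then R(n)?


The converse of (P → Q) is (Q → P). It is not in general equivalent to the original.
Here P = 'G(n)' and Q = 'R(n)'.

If R(n), then G(n).


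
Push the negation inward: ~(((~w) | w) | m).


De Morgan: the negation of a disjunction is the conjunction of the negations.
Distribute ~ across |, flipping it to &, and negate each literal.

(w & (~w)) & (~m)


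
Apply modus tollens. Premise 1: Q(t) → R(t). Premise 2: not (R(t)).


Modus tollens: from (P → Q) and ¬Q, infer ¬P.
Q = 'R(t)' is denied; since P → Q, P must also fail.

Not (Q(t)).


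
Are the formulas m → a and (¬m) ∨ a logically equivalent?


Compare truth tables:
a | m | φ | ψ
-------------
F | F | T | T
T | F | T | T
F | T | F | F
T | T | T | T
The columns φ and ψ agree on every row.

Yes, they are logically equivalent.


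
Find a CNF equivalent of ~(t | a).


Step 1: Apply De Morgan: ¬(t ∨ a) = ¬t ∧ ¬a.

(~t) & (~a)


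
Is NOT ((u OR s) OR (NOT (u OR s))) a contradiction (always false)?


Truth table over {s, u}:
s | u | φ
---------
F | F | F
T | F | F
F | T | F
T | T | F
Every row is false.

Yes, it is a contradiction.


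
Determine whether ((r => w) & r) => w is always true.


Build the truth table over {r, w}:
r | w | φ
---------
False | False | True
True | False | True
False | True | True
True | True | True
Every row evaluates to true.

Yes, it is a tautology.


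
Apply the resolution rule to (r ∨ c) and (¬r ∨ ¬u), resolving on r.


The clauses contain complementary literals r and ¬r.
Resolution eliminates this pair and disjoins the remaining literals (merging duplicates).

(c ∨ ¬u)


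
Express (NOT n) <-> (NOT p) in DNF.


Step 1: (¬n) ↔ (¬p) is true exactly when both agree: ((¬n) ∧ (¬p)) ∨ (¬(¬n) ∧ ¬(¬p)).
Step 2: Eliminate any double negations (¬¬X = X).

((NOT n) AND (NOT p)) OR (n AND p)


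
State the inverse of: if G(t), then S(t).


The inverse of (P → Q) is (¬P → ¬Q). It is equivalent to the converse, not to the original.
Here P = 'G(t)' and Q = 'S(t)'.

If not (G(t)), then not (S(t)).


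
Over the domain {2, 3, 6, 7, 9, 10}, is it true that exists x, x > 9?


Evaluate the predicate on each element: 2:False, 3:False, 6:False, 7:False, 9:False, 10:True.
Witness x = 10 satisfies the predicate.

True


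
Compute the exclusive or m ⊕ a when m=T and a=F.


Exclusive or is true when exactly one operand is true.
Substitute: m=T, a=F.
T ⊕ F evaluates to T.

T


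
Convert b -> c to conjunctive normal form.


Step 1: Rewrite b → c as ¬b ∨ c.

(NOT b) OR c


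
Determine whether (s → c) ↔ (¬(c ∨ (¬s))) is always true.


Build the truth table over {c, s}:
c | s | φ
---------
F | F | F
T | F | F
F | T | F
T | T | F
Counterexample at row 1: with c=F, s=F, the formula is F.

No, it is not a tautology.


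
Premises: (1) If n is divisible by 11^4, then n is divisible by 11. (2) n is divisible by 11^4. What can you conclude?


Modus ponens: from (P → Q) and P, infer Q.
P = 'n is divisible by 11^4' is asserted, and P → Q holds, so Q follows.

n is divisible by 11.


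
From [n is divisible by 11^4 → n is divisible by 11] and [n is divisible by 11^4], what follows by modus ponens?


Modus ponens: from (P → Q) and P, infer Q.
P = 'n is divisible by 11^4' is asserted, and P → Q holds, so Q follows.

n is divisible by 11.


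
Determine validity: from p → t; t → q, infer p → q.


This matches the form of hypothetical syllogism: the conclusion follows in every model of the premises.

Valid.


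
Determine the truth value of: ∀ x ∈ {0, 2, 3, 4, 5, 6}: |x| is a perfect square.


Evaluate the predicate on each element: 0:T, 2:F, 3:F, 4:T, 5:F, 6:F.
Counterexample x = 2 fails the predicate.

F
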